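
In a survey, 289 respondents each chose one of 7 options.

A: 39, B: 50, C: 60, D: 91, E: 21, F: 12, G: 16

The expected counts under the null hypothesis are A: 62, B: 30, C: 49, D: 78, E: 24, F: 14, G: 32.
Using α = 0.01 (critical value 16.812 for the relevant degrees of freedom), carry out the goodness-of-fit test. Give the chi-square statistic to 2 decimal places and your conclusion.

χ² = (39−62)²/62 + (50−30)²/30 + (60−49)²/49 + (91−78)²/78 + (21−24)²/24 + (12−14)²/14 + (16−32)²/32
   = 8.532 + 13.333 + 2.469 + 2.167 + 0.375 + 0.286 + 8.000
Sum = 35.16
df = 6. Since 35.16 > 16.812, we reject H₀.

35.16; reject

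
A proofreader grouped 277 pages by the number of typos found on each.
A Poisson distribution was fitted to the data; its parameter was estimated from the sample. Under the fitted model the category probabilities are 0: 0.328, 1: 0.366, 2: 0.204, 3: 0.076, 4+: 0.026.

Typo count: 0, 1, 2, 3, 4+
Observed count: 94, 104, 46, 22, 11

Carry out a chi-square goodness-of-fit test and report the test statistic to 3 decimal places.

4.176

Expected counts E_i = n·p_i: 277×0.328 = 90.856, 277×0.366 = 101.382, 277×0.204 = 56.508, 277×0.076 = 21.052, 277×0.026 = 7.202.
cat         O        E   (O−E)²/E
0          94   90.856     0.1088
1         104  101.382     0.0676
2          46   56.508     1.9540
3          22   21.052     0.0427
4+         11    7.202     2.0029
Sum = 4.176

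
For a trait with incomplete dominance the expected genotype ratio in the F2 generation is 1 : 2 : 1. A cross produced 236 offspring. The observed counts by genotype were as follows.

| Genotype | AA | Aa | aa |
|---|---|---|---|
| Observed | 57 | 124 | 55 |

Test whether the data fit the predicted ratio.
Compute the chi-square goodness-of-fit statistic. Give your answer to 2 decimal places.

0.64

Ratio total = 4. Expected counts: 236×1/4 = 59, 236×2/4 = 118, 236×1/4 = 59.
χ² = (57−59)²/59 + (124−118)²/118 + (55−59)²/59
   = 0.068 + 0.305 + 0.271
Sum = 0.64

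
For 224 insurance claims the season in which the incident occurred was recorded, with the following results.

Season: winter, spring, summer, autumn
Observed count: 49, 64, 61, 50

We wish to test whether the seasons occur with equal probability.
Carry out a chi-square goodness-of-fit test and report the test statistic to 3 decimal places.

3.107

Expected count for each of the 4 categories: 224/4 = 56.
χ² = (49−56)²/56 + (64−56)²/56 + (61−56)²/56 + (50−56)²/56
   = 0.8750 + 1.1429 + 0.4464 + 0.6429
Sum = 3.107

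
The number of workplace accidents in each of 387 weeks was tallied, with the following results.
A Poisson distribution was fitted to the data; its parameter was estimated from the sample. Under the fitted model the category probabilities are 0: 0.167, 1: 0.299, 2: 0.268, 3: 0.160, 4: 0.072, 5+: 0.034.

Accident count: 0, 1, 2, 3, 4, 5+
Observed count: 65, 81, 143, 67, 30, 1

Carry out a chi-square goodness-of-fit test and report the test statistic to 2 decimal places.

Expected counts E_i = n·p_i: 387×0.167 = 64.629, 387×0.299 = 115.713, 387×0.268 = 103.716, 387×0.160 = 61.92, 387×0.072 = 27.864, 387×0.034 = 13.158.
0: (65 − 64.629)²/64.629 = 0.137641/64.629 = 0.002
1: (81 − 115.713)²/115.713 = 1204.992369/115.713 = 10.414
2: (143 − 103.716)²/103.716 = 1543.232656/103.716 = 14.879
3: (67 − 61.92)²/61.92 = 25.8064/61.92 = 0.417
4: (30 − 27.864)²/27.864 = 4.562496/27.864 = 0.164
5+: (1 − 13.158)²/13.158 = 147.816964/13.158 = 11.234
Sum = 37.11

37.11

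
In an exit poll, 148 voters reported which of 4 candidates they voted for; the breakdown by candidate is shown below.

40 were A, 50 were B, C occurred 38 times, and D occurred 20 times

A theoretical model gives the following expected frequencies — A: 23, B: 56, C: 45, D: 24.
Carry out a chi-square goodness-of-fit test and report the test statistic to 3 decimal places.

A: (40 − 23)²/23 = 289/23 = 12.5652
B: (50 − 56)²/56 = 36/56 = 0.6429
C: (38 − 45)²/45 = 49/45 = 1.0889
D: (20 − 24)²/24 = 16/24 = 0.6667
Sum = 14.964

14.964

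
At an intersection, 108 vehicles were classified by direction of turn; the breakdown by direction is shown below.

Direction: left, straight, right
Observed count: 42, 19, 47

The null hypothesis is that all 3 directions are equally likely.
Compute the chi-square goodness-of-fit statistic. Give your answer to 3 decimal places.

Under H₀ each category has probability 1/3, so each expected count is 108/3 = 36.
left: (42 − 36)²/36 = 36/36 = 1.0000
straight: (19 − 36)²/36 = 289/36 = 8.0278
right: (47 − 36)²/36 = 121/36 = 3.3611
Sum = 12.389

12.389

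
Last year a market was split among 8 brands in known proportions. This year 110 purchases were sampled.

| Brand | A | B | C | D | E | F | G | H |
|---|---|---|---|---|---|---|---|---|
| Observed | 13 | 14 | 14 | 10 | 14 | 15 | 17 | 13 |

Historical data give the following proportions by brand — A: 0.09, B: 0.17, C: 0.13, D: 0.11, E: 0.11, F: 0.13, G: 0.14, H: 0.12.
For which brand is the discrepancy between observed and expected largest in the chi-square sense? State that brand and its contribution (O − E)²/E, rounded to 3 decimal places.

B, 1.181

Expected counts E_i = n·p_i: 110×0.09 = 9.9, 110×0.17 = 18.7, 110×0.13 = 14.3, 110×0.11 = 12.1, 110×0.11 = 12.1, 110×0.13 = 14.3, 110×0.14 = 15.4, 110×0.12 = 13.2.
χ² = (13−9.9)²/9.9 + (14−18.7)²/18.7 + (14−14.3)²/14.3 + (10−12.1)²/12.1 + (14−12.1)²/12.1 + (15−14.3)²/14.3 + (17−15.4)²/15.4 + (13−13.2)²/13.2
   = 0.9707 + 1.1813 + 0.0063 + 0.3645 + 0.2983 + 0.0343 + 0.1662 + 0.0030
The largest term is for B: 1.181.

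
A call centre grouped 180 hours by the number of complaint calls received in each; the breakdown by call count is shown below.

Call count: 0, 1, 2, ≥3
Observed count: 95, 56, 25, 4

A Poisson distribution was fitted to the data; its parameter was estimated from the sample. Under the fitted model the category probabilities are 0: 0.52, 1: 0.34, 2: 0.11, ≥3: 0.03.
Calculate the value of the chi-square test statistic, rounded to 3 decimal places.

2.191

Expected counts E_i = n·p_i: 180×0.52 = 93.6, 180×0.34 = 61.2, 180×0.11 = 19.8, 180×0.03 = 5.4.
0: (95 − 93.6)²/93.6 = 1.96/93.6 = 0.0209
1: (56 − 61.2)²/61.2 = 27.04/61.2 = 0.4418
2: (25 − 19.8)²/19.8 = 27.04/19.8 = 1.3657
≥3: (4 − 5.4)²/5.4 = 1.96/5.4 = 0.3630
Sum = 2.191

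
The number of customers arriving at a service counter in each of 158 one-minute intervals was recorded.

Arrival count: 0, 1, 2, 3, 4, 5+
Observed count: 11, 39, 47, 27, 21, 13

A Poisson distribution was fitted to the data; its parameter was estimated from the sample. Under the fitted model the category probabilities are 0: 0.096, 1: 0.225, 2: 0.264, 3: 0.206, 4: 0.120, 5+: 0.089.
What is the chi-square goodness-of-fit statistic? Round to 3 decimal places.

Expected counts E_i = n·p_i: 158×0.096 = 15.168, 158×0.225 = 35.55, 158×0.264 = 41.712, 158×0.206 = 32.548, 158×0.120 = 18.96, 158×0.089 = 14.062.
0: (11 − 15.168)²/15.168 = 17.372224/15.168 = 1.1453
1: (39 − 35.55)²/35.55 = 11.9025/35.55 = 0.3348
2: (47 − 41.712)²/41.712 = 27.962944/41.712 = 0.6704
3: (27 − 32.548)²/32.548 = 30.780304/32.548 = 0.9457
4: (21 − 18.96)²/18.96 = 4.1616/18.96 = 0.2195
5+: (13 − 14.062)²/14.062 = 1.127844/14.062 = 0.0802
Sum = 3.396

3.396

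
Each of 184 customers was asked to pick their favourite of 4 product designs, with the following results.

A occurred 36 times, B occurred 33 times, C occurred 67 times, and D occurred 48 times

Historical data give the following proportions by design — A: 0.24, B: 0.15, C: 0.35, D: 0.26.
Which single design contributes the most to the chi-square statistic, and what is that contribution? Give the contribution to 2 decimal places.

A, 1.51

Expected counts E_i = n·p_i: 184×0.24 = 44.16, 184×0.15 = 27.6, 184×0.35 = 64.4, 184×0.26 = 47.84.
cat         O        E   (O−E)²/E
A          36    44.16      1.508
B          33     27.6      1.057
C          67     64.4      0.105
D          48    47.84      0.001
The largest term is for A: 1.51.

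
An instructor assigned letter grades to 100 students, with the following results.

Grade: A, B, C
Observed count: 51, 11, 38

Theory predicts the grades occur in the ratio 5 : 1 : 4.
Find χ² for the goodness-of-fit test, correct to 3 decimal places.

0.220

Ratio total = 10. Expected counts: 100×5/10 = 50, 100×1/10 = 10, 100×4/10 = 40.
A: (51 − 50)²/50 = 1/50 = 0.0200
B: (11 − 10)²/10 = 1/10 = 0.1000
C: (38 − 40)²/40 = 4/40 = 0.1000
Sum = 0.220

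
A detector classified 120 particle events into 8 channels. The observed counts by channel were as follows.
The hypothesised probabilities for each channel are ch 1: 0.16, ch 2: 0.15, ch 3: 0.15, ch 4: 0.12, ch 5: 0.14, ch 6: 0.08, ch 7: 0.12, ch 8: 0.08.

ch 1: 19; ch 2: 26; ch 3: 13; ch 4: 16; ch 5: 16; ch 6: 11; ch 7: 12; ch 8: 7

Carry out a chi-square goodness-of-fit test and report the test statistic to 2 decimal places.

Expected counts E_i = n·p_i: 120×0.16 = 19.2, 120×0.15 = 18, 120×0.15 = 18, 120×0.12 = 14.4, 120×0.14 = 16.8, 120×0.08 = 9.6, 120×0.12 = 14.4, 120×0.08 = 9.6.
cat         O        E   (O−E)²/E
ch 1       19     19.2      0.002
ch 2       26       18      3.556
ch 3       13       18      1.389
ch 4       16     14.4      0.178
ch 5       16     16.8      0.038
ch 6       11      9.6      0.204
ch 7       12     14.4      0.400
ch 8        7      9.6      0.704
Sum = 6.47

6.47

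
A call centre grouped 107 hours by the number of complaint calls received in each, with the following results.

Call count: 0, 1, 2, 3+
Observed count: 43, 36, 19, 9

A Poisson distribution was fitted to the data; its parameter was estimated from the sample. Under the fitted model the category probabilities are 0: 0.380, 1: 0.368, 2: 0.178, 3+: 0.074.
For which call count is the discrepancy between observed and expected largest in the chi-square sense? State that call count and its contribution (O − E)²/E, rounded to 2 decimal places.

1, 0.29

Expected counts E_i = n·p_i: 107×0.380 = 40.66, 107×0.368 = 39.376, 107×0.178 = 19.046, 107×0.074 = 7.918.
0: (43 − 40.66)²/40.66 = 5.4756/40.66 = 0.135
1: (36 − 39.376)²/39.376 = 11.397376/39.376 = 0.289
2: (19 − 19.046)²/19.046 = 0.002116/19.046 = 0.000
3+: (9 − 7.918)²/7.918 = 1.170724/7.918 = 0.148
The largest term is for 1: 0.29.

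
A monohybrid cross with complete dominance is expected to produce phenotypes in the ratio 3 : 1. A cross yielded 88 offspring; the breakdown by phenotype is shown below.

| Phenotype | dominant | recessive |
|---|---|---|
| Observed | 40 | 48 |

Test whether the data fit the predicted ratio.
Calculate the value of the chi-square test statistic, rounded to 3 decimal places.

Ratio total = 4. Expected counts: 88×3/4 = 66, 88×1/4 = 22.
χ² = (40−66)²/66 + (48−22)²/22
   = 10.2424 + 30.7273
Sum = 40.970

40.970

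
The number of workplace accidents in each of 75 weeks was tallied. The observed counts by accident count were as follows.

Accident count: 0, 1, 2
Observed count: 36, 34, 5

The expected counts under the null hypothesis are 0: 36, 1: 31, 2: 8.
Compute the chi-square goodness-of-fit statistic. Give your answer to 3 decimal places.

1.415

χ² = (36−36)²/36 + (34−31)²/31 + (5−8)²/8
   = 0.0000 + 0.2903 + 1.1250
Sum = 1.415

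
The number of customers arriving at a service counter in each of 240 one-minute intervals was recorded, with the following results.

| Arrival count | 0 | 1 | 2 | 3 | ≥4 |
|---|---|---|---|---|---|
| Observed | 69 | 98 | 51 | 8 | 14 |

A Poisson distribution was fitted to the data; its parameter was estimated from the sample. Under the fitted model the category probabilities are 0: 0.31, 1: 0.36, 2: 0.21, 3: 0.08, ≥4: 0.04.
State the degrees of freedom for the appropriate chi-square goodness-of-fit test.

There are k = 5 categories and 1 parameter estimated from the data, so df = 5 − 1 − 1 = 3.

3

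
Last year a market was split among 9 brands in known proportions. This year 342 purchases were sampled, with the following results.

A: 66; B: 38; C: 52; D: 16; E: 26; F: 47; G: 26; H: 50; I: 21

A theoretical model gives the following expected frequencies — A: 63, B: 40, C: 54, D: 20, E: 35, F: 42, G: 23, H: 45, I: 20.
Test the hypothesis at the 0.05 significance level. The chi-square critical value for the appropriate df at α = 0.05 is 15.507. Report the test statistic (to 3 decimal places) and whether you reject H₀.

cat         O        E   (O−E)²/E
A          66       63     0.1429
B          38       40     0.1000
C          52       54     0.0741
D          16       20     0.8000
E          26       35     2.3143
F          47       42     0.5952
G          26       23     0.3913
H          50       45     0.5556
I          21       20     0.0500
Sum = 5.023
df = 8. Since 5.023 < 15.507, we do not reject H₀.

5.023; do not reject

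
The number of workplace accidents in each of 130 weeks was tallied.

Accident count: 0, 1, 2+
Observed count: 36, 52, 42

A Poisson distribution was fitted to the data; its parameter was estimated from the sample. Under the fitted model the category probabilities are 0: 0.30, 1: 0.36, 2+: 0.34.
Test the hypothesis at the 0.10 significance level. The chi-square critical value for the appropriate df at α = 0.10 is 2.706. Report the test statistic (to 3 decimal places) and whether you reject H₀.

Expected counts E_i = n·p_i: 130×0.30 = 39, 130×0.36 = 46.8, 130×0.34 = 44.2.
χ² = (36−39)²/39 + (52−46.8)²/46.8 + (42−44.2)²/44.2
   = 0.2308 + 0.5778 + 0.1095
Sum = 0.918
df = 1. Since 0.918 < 2.706, we do not reject H₀.

0.918; do not reject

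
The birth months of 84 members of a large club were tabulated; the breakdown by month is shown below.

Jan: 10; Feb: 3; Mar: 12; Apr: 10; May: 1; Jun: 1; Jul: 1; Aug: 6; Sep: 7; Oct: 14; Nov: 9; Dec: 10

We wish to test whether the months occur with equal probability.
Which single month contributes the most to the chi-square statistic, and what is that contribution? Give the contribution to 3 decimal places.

Expected count for each of the 12 categories: 84/12 = 7.
cat         O        E   (O−E)²/E
Jan        10        7     1.2857
Feb         3        7     2.2857
Mar        12        7     3.5714
Apr        10        7     1.2857
May         1        7     5.1429
Jun         1        7     5.1429
Jul         1        7     5.1429
Aug         6        7     0.1429
Sep         7        7     0.0000
Oct        14        7     7.0000
Nov         9        7     0.5714
Dec        10        7     1.2857
The largest term is for Oct: 7.000.

Oct, 7.000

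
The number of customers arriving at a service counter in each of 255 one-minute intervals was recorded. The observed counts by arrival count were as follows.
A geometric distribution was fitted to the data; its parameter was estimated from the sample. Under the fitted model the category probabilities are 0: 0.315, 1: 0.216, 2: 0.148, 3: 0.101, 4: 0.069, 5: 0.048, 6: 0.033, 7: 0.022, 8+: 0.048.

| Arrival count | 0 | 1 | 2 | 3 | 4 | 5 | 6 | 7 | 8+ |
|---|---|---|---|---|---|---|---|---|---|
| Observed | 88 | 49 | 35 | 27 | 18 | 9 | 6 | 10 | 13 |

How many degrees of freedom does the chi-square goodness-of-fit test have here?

7

There are k = 9 categories and 1 parameter estimated from the data, so df = 9 − 1 − 1 = 7.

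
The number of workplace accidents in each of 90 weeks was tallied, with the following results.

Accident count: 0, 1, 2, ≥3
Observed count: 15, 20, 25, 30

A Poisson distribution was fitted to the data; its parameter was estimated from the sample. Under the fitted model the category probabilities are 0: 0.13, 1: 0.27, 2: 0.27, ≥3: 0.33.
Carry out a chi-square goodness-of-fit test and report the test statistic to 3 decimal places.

1.715

Expected counts E_i = n·p_i: 90×0.13 = 11.7, 90×0.27 = 24.3, 90×0.27 = 24.3, 90×0.33 = 29.7.
χ² = (15−11.7)²/11.7 + (20−24.3)²/24.3 + (25−24.3)²/24.3 + (30−29.7)²/29.7
   = 0.9308 + 0.7609 + 0.0202 + 0.0030
Sum = 1.715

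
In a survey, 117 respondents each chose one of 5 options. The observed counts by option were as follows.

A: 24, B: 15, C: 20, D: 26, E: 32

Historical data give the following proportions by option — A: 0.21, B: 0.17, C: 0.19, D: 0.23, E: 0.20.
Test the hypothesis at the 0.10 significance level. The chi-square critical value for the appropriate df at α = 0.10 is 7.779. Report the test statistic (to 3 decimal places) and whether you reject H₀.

4.631; do not reject

Expected counts E_i = n·p_i: 117×0.21 = 24.57, 117×0.17 = 19.89, 117×0.19 = 22.23, 117×0.23 = 26.91, 117×0.20 = 23.4.
cat         O        E   (O−E)²/E
A          24    24.57     0.0132
B          15    19.89     1.2022
C          20    22.23     0.2237
D          26    26.91     0.0308
E          32     23.4     3.1607
Sum = 4.631
df = 4. Since 4.631 < 7.779, we do not reject H₀.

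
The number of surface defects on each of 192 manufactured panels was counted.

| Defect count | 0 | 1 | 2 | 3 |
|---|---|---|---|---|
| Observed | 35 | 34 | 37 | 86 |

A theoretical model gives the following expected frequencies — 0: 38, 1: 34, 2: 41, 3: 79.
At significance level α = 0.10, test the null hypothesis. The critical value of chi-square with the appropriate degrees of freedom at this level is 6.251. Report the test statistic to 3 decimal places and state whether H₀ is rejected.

0: (35 − 38)²/38 = 9/38 = 0.2368
1: (34 − 34)²/34 = 0/34 = 0.0000
2: (37 − 41)²/41 = 16/41 = 0.3902
3: (86 − 79)²/79 = 49/79 = 0.6203
Sum = 1.247
df = 3. Since 1.247 < 6.251, we do not reject H₀.

1.247; do not reject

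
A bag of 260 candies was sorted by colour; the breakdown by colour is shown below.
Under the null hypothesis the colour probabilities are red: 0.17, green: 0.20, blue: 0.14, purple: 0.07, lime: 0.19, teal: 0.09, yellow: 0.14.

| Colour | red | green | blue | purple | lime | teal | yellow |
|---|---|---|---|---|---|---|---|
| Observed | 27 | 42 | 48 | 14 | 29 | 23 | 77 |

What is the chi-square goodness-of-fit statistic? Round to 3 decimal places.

66.998

Expected counts E_i = n·p_i: 260×0.17 = 44.2, 260×0.20 = 52, 260×0.14 = 36.4, 260×0.07 = 18.2, 260×0.19 = 49.4, 260×0.09 = 23.4, 260×0.14 = 36.4.
χ² = (27−44.2)²/44.2 + (42−52)²/52 + (48−36.4)²/36.4 + (14−18.2)²/18.2 + (29−49.4)²/49.4 + (23−23.4)²/23.4 + (77−36.4)²/36.4
   = 6.6932 + 1.9231 + 3.6967 + 0.9692 + 8.4243 + 0.0068 + 45.2846
Sum = 66.998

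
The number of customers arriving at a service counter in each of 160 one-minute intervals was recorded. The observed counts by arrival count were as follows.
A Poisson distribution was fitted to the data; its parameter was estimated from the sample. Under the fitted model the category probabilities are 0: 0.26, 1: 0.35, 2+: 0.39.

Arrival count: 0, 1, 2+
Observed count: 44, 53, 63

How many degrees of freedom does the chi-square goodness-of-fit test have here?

There are k = 3 categories and 1 parameter estimated from the data, so df = 3 − 1 − 1 = 1.

1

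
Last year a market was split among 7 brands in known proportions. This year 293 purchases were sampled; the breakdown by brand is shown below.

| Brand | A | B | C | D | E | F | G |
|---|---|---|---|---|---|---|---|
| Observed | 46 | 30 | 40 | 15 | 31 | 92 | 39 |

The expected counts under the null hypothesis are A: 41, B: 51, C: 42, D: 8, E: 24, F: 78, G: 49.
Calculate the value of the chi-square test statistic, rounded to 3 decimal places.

22.072

A: (46 − 41)²/41 = 25/41 = 0.6098
B: (30 − 51)²/51 = 441/51 = 8.6471
C: (40 − 42)²/42 = 4/42 = 0.0952
D: (15 − 8)²/8 = 49/8 = 6.1250
E: (31 − 24)²/24 = 49/24 = 2.0417
F: (92 − 78)²/78 = 196/78 = 2.5128
G: (39 − 49)²/49 = 100/49 = 2.0408
Sum = 22.072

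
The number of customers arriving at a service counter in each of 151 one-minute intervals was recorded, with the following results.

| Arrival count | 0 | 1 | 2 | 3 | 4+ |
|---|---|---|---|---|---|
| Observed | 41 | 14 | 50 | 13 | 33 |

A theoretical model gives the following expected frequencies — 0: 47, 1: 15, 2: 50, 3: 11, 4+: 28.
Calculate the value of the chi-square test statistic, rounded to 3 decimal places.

χ² = (41−47)²/47 + (14−15)²/15 + (50−50)²/50 + (13−11)²/11 + (33−28)²/28
   = 0.7660 + 0.0667 + 0.0000 + 0.3636 + 0.8929
Sum = 2.089

2.089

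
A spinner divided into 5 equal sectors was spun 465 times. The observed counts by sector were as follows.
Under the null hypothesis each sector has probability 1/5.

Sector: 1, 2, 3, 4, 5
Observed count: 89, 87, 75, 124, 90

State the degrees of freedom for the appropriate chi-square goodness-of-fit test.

There are k = 5 categories and no parameters were estimated from the data, so df = 5 − 1 = 4.

4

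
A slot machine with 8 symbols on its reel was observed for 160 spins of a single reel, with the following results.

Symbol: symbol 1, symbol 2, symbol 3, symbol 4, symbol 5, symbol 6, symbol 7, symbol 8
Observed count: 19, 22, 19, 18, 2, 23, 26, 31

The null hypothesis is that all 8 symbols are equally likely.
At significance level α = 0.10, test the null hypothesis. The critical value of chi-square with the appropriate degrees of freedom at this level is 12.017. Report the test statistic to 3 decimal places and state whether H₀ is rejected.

25.000; reject

Under H₀ each category has probability 1/8, so each expected count is 160/8 = 20.
χ² = (19−20)²/20 + (22−20)²/20 + (19−20)²/20 + (18−20)²/20 + (2−20)²/20 + (23−20)²/20 + (26−20)²/20 + (31−20)²/20
   = 0.0500 + 0.2000 + 0.0500 + 0.2000 + 16.2000 + 0.4500 + 1.8000 + 6.0500
Sum = 25.000
df = 7. Since 25.000 > 12.017, we reject H₀.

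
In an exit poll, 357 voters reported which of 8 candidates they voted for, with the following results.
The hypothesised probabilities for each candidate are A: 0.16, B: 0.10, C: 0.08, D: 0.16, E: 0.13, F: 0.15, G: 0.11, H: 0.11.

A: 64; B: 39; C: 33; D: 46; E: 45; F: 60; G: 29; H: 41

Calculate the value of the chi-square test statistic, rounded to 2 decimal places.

Expected counts E_i = n·p_i: 357×0.16 = 57.12, 357×0.10 = 35.7, 357×0.08 = 28.56, 357×0.16 = 57.12, 357×0.13 = 46.41, 357×0.15 = 53.55, 357×0.11 = 39.27, 357×0.11 = 39.27.
A: (64 − 57.12)²/57.12 = 47.3344/57.12 = 0.829
B: (39 − 35.7)²/35.7 = 10.89/35.7 = 0.305
C: (33 − 28.56)²/28.56 = 19.7136/28.56 = 0.690
D: (46 − 57.12)²/57.12 = 123.6544/57.12 = 2.165
E: (45 − 46.41)²/46.41 = 1.9881/46.41 = 0.043
F: (60 − 53.55)²/53.55 = 41.6025/53.55 = 0.777
G: (29 − 39.27)²/39.27 = 105.4729/39.27 = 2.686
H: (41 − 39.27)²/39.27 = 2.9929/39.27 = 0.076
Sum = 7.57

7.57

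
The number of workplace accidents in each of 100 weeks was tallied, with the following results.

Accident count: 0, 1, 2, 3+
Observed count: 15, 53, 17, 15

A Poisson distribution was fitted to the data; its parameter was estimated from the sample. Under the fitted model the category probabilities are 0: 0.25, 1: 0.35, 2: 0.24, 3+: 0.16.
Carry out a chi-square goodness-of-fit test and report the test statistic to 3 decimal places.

15.361

Expected counts E_i = n·p_i: 100×0.25 = 25, 100×0.35 = 35, 100×0.24 = 24, 100×0.16 = 16.
cat         O        E   (O−E)²/E
0          15       25     4.0000
1          53       35     9.2571
2          17       24     2.0417
3+         15       16     0.0625
Sum = 15.361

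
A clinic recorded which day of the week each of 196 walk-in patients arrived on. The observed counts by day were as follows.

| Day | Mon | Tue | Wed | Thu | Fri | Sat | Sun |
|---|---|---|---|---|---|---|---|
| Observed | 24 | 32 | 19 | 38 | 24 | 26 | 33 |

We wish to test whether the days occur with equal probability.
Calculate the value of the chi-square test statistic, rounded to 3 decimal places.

9.214

Under H₀ each category has probability 1/7, so each expected count is 196/7 = 28.
χ² = (24−28)²/28 + (32−28)²/28 + (19−28)²/28 + (38−28)²/28 + (24−28)²/28 + (26−28)²/28 + (33−28)²/28
   = 0.5714 + 0.5714 + 2.8929 + 3.5714 + 0.5714 + 0.1429 + 0.8929
Sum = 9.214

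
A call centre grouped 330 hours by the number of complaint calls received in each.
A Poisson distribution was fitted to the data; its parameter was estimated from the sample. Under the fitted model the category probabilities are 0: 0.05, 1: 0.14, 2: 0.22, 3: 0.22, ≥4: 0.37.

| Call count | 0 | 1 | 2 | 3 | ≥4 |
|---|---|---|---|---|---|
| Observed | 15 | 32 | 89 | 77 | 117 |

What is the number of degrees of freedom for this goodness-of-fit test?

There are k = 5 categories and 1 parameter estimated from the data, so df = 5 − 1 − 1 = 3.

3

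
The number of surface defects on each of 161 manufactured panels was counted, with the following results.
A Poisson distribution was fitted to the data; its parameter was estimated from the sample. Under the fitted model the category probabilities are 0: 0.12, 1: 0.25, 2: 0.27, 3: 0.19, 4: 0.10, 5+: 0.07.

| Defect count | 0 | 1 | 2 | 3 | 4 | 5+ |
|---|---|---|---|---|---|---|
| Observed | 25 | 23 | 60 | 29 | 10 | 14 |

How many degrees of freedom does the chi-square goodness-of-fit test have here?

4

There are k = 6 categories and 1 parameter estimated from the data, so df = 6 − 1 − 1 = 4.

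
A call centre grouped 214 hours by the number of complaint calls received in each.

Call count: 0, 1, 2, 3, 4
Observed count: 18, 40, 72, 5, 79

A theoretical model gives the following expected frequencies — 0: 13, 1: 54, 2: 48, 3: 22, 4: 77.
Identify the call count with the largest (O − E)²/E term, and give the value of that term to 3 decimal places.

3, 13.136

χ² = (18−13)²/13 + (40−54)²/54 + (72−48)²/48 + (5−22)²/22 + (79−77)²/77
   = 1.9231 + 3.6296 + 12.0000 + 13.1364 + 0.0519
The largest term is for 3: 13.136.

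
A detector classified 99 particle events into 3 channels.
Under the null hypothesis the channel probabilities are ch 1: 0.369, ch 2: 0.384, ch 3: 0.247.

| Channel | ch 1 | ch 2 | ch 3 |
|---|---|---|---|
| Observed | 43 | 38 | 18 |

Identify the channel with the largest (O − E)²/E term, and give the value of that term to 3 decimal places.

Expected counts E_i = n·p_i: 99×0.369 = 36.531, 99×0.384 = 38.016, 99×0.247 = 24.453.
χ² = (43−36.531)²/36.531 + (38−38.016)²/38.016 + (18−24.453)²/24.453
   = 1.1455 + 0.0000 + 1.7029
The largest term is for ch 3: 1.703.

ch 3, 1.703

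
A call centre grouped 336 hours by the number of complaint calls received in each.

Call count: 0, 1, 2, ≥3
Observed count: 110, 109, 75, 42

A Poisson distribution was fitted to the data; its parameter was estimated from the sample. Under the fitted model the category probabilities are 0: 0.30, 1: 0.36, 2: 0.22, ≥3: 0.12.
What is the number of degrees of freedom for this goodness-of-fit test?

There are k = 4 categories and 1 parameter estimated from the data, so df = 4 − 1 − 1 = 2.

2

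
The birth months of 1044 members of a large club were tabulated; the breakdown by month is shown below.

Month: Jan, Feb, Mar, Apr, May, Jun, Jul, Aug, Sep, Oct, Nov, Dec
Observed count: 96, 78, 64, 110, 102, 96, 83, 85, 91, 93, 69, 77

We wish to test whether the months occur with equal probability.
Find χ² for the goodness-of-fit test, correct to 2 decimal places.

23.24

Under H₀ each category has probability 1/12, so each expected count is 1044/12 = 87.
Jan: (96 − 87)²/87 = 81/87 = 0.931
Feb: (78 − 87)²/87 = 81/87 = 0.931
Mar: (64 − 87)²/87 = 529/87 = 6.080
Apr: (110 − 87)²/87 = 529/87 = 6.080
May: (102 − 87)²/87 = 225/87 = 2.586
Jun: (96 − 87)²/87 = 81/87 = 0.931
Jul: (83 − 87)²/87 = 16/87 = 0.184
Aug: (85 − 87)²/87 = 4/87 = 0.046
Sep: (91 − 87)²/87 = 16/87 = 0.184
Oct: (93 − 87)²/87 = 36/87 = 0.414
Nov: (69 − 87)²/87 = 324/87 = 3.724
Dec: (77 − 87)²/87 = 100/87 = 1.149
Sum = 23.24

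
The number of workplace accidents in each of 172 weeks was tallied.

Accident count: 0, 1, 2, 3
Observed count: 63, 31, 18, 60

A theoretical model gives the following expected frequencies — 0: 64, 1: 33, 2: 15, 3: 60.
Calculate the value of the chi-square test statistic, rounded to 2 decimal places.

0.74

cat         O        E   (O−E)²/E
0          63       64      0.016
1          31       33      0.121
2          18       15      0.600
3          60       60      0.000
Sum = 0.74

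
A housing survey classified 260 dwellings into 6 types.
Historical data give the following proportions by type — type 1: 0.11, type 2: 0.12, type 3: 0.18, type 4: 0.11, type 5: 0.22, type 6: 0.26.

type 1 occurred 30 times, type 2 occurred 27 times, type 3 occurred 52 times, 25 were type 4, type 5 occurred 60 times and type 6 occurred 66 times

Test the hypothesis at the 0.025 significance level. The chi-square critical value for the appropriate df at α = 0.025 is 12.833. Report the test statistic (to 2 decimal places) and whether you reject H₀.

Expected counts E_i = n·p_i: 260×0.11 = 28.6, 260×0.12 = 31.2, 260×0.18 = 46.8, 260×0.11 = 28.6, 260×0.22 = 57.2, 260×0.26 = 67.6.
cat         O        E   (O−E)²/E
type 1     30     28.6      0.069
type 2     27     31.2      0.565
type 3     52     46.8      0.578
type 4     25     28.6      0.453
type 5     60     57.2      0.137
type 6     66     67.6      0.038
Sum = 1.84
df = 5. Since 1.84 < 12.833, we do not reject H₀.

1.84; do not reject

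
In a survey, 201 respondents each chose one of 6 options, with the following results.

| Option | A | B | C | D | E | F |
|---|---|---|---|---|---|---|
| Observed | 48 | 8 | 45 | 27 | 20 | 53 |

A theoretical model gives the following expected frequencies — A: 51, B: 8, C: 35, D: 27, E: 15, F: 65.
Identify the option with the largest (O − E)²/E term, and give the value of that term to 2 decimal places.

C, 2.86

cat         O        E   (O−E)²/E
A          48       51      0.176
B           8        8      0.000
C          45       35      2.857
D          27       27      0.000
E          20       15      1.667
F          53       65      2.215
The largest term is for C: 2.86.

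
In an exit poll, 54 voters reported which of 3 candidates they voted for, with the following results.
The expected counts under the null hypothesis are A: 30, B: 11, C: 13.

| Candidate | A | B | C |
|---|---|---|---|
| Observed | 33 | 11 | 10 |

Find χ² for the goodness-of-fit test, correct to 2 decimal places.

0.99

cat         O        E   (O−E)²/E
A          33       30      0.300
B          11       11      0.000
C          10       13      0.692
Sum = 0.99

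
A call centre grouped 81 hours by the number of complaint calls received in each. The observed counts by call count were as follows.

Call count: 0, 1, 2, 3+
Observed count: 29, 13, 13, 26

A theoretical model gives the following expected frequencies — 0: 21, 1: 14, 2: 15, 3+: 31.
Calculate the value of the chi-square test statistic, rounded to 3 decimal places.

χ² = (29−21)²/21 + (13−14)²/14 + (13−15)²/15 + (26−31)²/31
   = 3.0476 + 0.0714 + 0.2667 + 0.8065
Sum = 4.192

4.192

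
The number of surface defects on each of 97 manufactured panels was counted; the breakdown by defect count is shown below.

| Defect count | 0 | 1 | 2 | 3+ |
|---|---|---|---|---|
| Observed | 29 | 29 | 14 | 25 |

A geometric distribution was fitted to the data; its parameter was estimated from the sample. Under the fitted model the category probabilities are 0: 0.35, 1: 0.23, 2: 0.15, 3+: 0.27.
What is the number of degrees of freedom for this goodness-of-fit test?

There are k = 4 categories and 1 parameter estimated from the data, so df = 4 − 1 − 1 = 2.

2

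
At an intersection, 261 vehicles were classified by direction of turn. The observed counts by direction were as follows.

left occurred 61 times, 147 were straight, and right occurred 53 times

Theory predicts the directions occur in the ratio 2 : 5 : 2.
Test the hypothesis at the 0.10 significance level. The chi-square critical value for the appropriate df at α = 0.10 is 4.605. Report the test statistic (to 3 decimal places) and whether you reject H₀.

0.614; do not reject

Ratio total = 9. Expected counts: 261×2/9 = 58, 261×5/9 = 145, 261×2/9 = 58.
χ² = (61−58)²/58 + (147−145)²/145 + (53−58)²/58
   = 0.1552 + 0.0276 + 0.4310
Sum = 0.614
df = 2. Since 0.614 < 4.605, we do not reject H₀.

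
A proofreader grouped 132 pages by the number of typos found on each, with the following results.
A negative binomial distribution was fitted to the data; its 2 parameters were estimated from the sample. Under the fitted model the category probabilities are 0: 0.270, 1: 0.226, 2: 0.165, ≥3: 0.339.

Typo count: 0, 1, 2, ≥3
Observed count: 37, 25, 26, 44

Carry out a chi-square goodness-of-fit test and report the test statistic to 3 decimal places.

Expected counts E_i = n·p_i: 132×0.270 = 35.64, 132×0.226 = 29.832, 132×0.165 = 21.78, 132×0.339 = 44.748.
cat         O        E   (O−E)²/E
0          37    35.64     0.0519
1          25   29.832     0.7827
2          26    21.78     0.8176
≥3         44   44.748     0.0125
Sum = 1.665

1.665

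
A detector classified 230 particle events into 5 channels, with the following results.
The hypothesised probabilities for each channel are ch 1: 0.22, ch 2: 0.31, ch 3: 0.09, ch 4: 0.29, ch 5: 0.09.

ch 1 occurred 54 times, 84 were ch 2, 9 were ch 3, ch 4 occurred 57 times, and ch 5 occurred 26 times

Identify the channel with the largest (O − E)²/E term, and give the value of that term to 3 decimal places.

Expected counts E_i = n·p_i: 230×0.22 = 50.6, 230×0.31 = 71.3, 230×0.09 = 20.7, 230×0.29 = 66.7, 230×0.09 = 20.7.
ch 1: (54 − 50.6)²/50.6 = 11.56/50.6 = 0.2285
ch 2: (84 − 71.3)²/71.3 = 161.29/71.3 = 2.2621
ch 3: (9 − 20.7)²/20.7 = 136.89/20.7 = 6.6130
ch 4: (57 − 66.7)²/66.7 = 94.09/66.7 = 1.4106
ch 5: (26 − 20.7)²/20.7 = 28.09/20.7 = 1.3570
The largest term is for ch 3: 6.613.

ch 3, 6.613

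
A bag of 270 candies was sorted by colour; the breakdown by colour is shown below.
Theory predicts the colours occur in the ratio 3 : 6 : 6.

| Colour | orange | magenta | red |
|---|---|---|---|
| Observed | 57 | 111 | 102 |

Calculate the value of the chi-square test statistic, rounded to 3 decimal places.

0.583

Ratio total = 15. Expected counts: 270×3/15 = 54, 270×6/15 = 108, 270×6/15 = 108.
cat          O        E   (O−E)²/E
orange      57       54     0.1667
magenta    111      108     0.0833
red        102      108     0.3333
Sum = 0.583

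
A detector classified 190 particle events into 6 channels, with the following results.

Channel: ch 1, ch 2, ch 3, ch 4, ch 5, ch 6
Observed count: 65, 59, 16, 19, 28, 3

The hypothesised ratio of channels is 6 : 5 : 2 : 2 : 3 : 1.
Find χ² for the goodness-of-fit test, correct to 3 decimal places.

Ratio total = 19. Expected counts: 190×6/19 = 60, 190×5/19 = 50, 190×2/19 = 20, 190×2/19 = 20, 190×3/19 = 30, 190×1/19 = 10.
χ² = (65−60)²/60 + (59−50)²/50 + (16−20)²/20 + (19−20)²/20 + (28−30)²/30 + (3−10)²/10
   = 0.4167 + 1.6200 + 0.8000 + 0.0500 + 0.1333 + 4.9000
Sum = 7.920

7.920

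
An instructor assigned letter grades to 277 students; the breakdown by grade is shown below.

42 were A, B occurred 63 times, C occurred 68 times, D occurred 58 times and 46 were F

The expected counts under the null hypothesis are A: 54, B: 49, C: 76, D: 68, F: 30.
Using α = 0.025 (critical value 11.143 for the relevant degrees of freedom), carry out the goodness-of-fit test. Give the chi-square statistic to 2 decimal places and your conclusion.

A: (42 − 54)²/54 = 144/54 = 2.667
B: (63 − 49)²/49 = 196/49 = 4.000
C: (68 − 76)²/76 = 64/76 = 0.842
D: (58 − 68)²/68 = 100/68 = 1.471
F: (46 − 30)²/30 = 256/30 = 8.533
Sum = 17.51
df = 4. Since 17.51 > 11.143, we reject H₀.

17.51; reject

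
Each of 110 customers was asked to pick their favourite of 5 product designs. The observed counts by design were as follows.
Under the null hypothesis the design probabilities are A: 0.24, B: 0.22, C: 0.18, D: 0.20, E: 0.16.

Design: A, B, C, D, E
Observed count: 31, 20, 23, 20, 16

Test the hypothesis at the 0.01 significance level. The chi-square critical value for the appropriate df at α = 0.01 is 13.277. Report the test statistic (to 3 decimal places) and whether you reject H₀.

2.375; do not reject

Expected counts E_i = n·p_i: 110×0.24 = 26.4, 110×0.22 = 24.2, 110×0.18 = 19.8, 110×0.20 = 22, 110×0.16 = 17.6.
χ² = (31−26.4)²/26.4 + (20−24.2)²/24.2 + (23−19.8)²/19.8 + (20−22)²/22 + (16−17.6)²/17.6
   = 0.8015 + 0.7289 + 0.5172 + 0.1818 + 0.1455
Sum = 2.375
df = 4. Since 2.375 < 13.277, we do not reject H₀.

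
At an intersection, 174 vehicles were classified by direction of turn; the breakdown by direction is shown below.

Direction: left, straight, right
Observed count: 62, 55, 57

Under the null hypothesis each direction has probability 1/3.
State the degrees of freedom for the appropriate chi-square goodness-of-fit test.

2

There are k = 3 categories and no parameters were estimated from the data, so df = 3 − 1 = 2.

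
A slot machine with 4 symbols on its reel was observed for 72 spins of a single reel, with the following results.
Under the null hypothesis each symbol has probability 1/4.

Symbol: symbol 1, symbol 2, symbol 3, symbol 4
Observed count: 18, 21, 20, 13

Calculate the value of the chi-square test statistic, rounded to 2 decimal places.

2.11

Under H₀ each category has probability 1/4, so each expected count is 72/4 = 18.
cat           O        E   (O−E)²/E
symbol 1     18       18      0.000
symbol 2     21       18      0.500
symbol 3     20       18      0.222
symbol 4     13       18      1.389
Sum = 2.11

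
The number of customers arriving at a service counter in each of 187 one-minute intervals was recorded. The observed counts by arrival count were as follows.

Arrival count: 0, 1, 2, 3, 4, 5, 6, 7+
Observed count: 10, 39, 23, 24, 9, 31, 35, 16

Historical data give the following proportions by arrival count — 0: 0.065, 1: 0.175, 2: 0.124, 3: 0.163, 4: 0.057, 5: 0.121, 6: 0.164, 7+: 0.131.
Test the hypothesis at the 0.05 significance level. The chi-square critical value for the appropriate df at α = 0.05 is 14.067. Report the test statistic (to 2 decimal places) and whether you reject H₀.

9.88; do not reject

Expected counts E_i = n·p_i: 187×0.065 = 12.155, 187×0.175 = 32.725, 187×0.124 = 23.188, 187×0.163 = 30.481, 187×0.057 = 10.659, 187×0.121 = 22.627, 187×0.164 = 30.668, 187×0.131 = 24.497.
cat         O        E   (O−E)²/E
0          10   12.155      0.382
1          39   32.725      1.203
2          23   23.188      0.002
3          24   30.481      1.378
4           9   10.659      0.258
5          31   22.627      3.098
6          35   30.668      0.612
7+         16   24.497      2.947
Sum = 9.88
df = 7. Since 9.88 < 14.067, we do not reject H₀.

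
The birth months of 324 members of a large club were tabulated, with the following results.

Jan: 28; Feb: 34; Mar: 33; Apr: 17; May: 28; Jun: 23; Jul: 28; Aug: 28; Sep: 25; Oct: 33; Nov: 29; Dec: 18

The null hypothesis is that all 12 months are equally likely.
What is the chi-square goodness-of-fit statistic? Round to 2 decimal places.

Under H₀ each category has probability 1/12, so each expected count is 324/12 = 27.
Jan: (28 − 27)²/27 = 1/27 = 0.037
Feb: (34 − 27)²/27 = 49/27 = 1.815
Mar: (33 − 27)²/27 = 36/27 = 1.333
Apr: (17 − 27)²/27 = 100/27 = 3.704
May: (28 − 27)²/27 = 1/27 = 0.037
Jun: (23 − 27)²/27 = 16/27 = 0.593
Jul: (28 − 27)²/27 = 1/27 = 0.037
Aug: (28 − 27)²/27 = 1/27 = 0.037
Sep: (25 − 27)²/27 = 4/27 = 0.148
Oct: (33 − 27)²/27 = 36/27 = 1.333
Nov: (29 − 27)²/27 = 4/27 = 0.148
Dec: (18 − 27)²/27 = 81/27 = 3.000
Sum = 12.22

12.22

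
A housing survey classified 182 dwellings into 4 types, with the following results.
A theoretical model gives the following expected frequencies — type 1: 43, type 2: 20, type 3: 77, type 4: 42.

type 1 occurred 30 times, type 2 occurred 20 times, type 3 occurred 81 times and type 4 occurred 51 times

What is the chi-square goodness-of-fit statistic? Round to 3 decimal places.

6.067

cat         O        E   (O−E)²/E
type 1     30       43     3.9302
type 2     20       20     0.0000
type 3     81       77     0.2078
type 4     51       42     1.9286
Sum = 6.067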